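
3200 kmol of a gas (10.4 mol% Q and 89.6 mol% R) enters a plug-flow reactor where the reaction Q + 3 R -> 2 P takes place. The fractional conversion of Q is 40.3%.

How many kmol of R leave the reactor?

Q reacted = 0.403 × 332.8 = 134.1 kmol; ν_Q = −1, so ξ = 134.1/1 = 134.1 kmol.
Outlet amounts (n = n₀ + ν ξ):
  Q: 332.8 − 1(134.1) = 198.7
  R: 2867 − 3(134.1) = 2465
  P: 0 + 2(134.1) = 268.2

2460 kmol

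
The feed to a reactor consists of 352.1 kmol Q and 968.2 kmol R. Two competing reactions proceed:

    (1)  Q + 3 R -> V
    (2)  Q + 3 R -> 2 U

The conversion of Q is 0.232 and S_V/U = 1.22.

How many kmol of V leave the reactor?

Conversion of Q: Q consumed = 0.232 × 352.1 = 81.69 kmol = 1ξ₁ + 1ξ₂.
Selectivity: 1ξ₁ / (2ξ₂) = 1.22 → ξ₁ = 2.44 ξ₂.
Substitute: (1·2.44 + 1) ξ₂ = 81.69 → ξ₂ = 23.75 kmol, ξ₁ = 57.94 kmol.
Outlet amounts (n = n₀ + Σ ν·ξ):
  Q: 352.1 − 1(57.94) − 1(23.75) = 270.4
  R: 968.2 − 3(57.94) − 3(23.75) = 723.1
  V: 0 + 1(57.94) = 57.94
  U: 0 + 2(23.75) = 47.49

57.9 kmol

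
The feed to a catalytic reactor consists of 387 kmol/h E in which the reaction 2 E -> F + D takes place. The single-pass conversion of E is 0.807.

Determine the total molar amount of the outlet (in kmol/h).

E reacted = 0.807 × 387 = 312.3 kmol/h; ν_E = −2, so ξ = 312.3/2 = 156.2 kmol/h.
Outlet amounts (n = n₀ + ν ξ):
  E: 387 − 2(156.2) = 74.69
  F: 0 + 1(156.2) = 156.2
  D: 0 + 1(156.2) = 156.2
Total out = 74.69 + 156.2 + 156.2 = 387 kmol/h.

387 kmol/h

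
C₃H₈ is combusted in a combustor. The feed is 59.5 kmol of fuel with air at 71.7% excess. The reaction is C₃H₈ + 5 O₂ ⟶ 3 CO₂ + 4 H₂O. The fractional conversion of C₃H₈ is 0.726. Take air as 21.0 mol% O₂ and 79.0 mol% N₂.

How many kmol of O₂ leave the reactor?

295 kmol

Stoichiometric O₂ = 5 × 59.5 = 297.5 kmol; O₂ fed = 297.5 × 1.717 = 510.8 kmol.
N₂ fed = 510.8 × 79/21 = 1922 kmol.
Fuel reacted = 0.726 × 59.5 → ξ = 43.2 kmol.
Outlet (n = n₀ + ν ξ):
  C₃H₈: 59.5 − 1(43.2) = 16.3
  O₂: 510.8 − 5(43.2) = 294.8
  N₂: 1922 (inert)
  CO₂: 0 + 3(43.2) = 129.6
  H₂O: 0 + 4(43.2) = 172.8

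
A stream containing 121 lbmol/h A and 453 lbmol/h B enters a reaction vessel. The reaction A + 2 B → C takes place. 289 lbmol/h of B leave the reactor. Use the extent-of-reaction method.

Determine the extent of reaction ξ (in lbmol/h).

ξ = 82 lbmol/h

For B: n = n₀ − 2ξ → 289 = 453 − 2ξ, giving ξ = 82 lbmol/h.
Outlet amounts (n = n₀ + ν ξ):
  A: 121 − 1(82) = 39
  B: 453 − 2(82) = 289
  C: 0 + 1(82) = 82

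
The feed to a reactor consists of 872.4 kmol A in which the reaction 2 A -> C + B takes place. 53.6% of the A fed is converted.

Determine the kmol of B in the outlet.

234 kmol

A reacted = 0.536 × 872.4 = 467.6 kmol; ν_A = −2, so ξ = 467.6/2 = 233.8 kmol.
Outlet amounts (n = n₀ + ν ξ):
  A: 872.4 − 2(233.8) = 404.8
  C: 0 + 1(233.8) = 233.8
  B: 0 + 1(233.8) = 233.8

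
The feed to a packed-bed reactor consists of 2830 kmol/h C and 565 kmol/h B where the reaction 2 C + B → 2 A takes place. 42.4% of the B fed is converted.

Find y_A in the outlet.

0.152

B reacted = 0.424 × 565 = 239.6 kmol/h; ν_B = −1, so ξ = 239.6/1 = 239.6 kmol/h.
Outlet amounts (n = n₀ + ν ξ):
  C: 2830 − 2(239.6) = 2351
  B: 565 − 1(239.6) = 325.4
  A: 0 + 2(239.6) = 479.1
Total out = 3155 kmol/h; y_A = 479.1 / 3155 = 0.1518.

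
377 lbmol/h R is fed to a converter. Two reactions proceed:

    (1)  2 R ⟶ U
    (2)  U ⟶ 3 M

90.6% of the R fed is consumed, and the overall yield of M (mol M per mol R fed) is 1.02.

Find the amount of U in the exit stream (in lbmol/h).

42.6 lbmol/h

Conversion of R: R consumed = 2ξ₁ = 0.906 × 377 → ξ₁ = 170.8 lbmol/h.
Yield of M: 3ξ₂ / 377 = 1.02 → ξ₂ = 128.2 lbmol/h.
Outlet amounts (n = n₀ + Σ ν·ξ):
  R: 377 − 2(170.8) = 35.44
  U: 0 + 1(170.8) − 1(128.2) = 42.6
  M: 0 + 3(128.2) = 384.5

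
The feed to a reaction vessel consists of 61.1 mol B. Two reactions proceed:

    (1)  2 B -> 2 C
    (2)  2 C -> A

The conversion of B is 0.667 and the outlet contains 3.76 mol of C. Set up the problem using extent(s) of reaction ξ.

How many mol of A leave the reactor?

18.5 mol

Conversion of B: B consumed = 2ξ₁ = 0.667 × 61.1 → ξ₁ = 20.38 mol.
C balance: n_C = 0 + 2ξ₁ − 2ξ₂ = 3.76 → ξ₂ = (2·20.38 − 3.76)/2 = 18.5 mol.
Outlet amounts (n = n₀ + Σ ν·ξ):
  B: 61.1 − 2(20.38) = 20.35
  C: 0 + 2(20.38) − 2(18.5) = 3.76
  A: 0 + 1(18.5) = 18.5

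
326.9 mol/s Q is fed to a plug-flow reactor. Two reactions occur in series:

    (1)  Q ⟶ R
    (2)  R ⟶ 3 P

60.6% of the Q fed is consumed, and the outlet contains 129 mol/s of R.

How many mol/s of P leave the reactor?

Conversion of Q: Q consumed = 1ξ₁ = 0.606 × 326.9 → ξ₁ = 198.1 mol/s.
R balance: n_R = 0 + 1ξ₁ − 1ξ₂ = 129 → ξ₂ = (1·198.1 − 129)/1 = 69.1 mol/s.
Outlet amounts (n = n₀ + Σ ν·ξ):
  Q: 326.9 − 1(198.1) = 128.8
  R: 0 + 1(198.1) − 1(69.1) = 129
  P: 0 + 3(69.1) = 207.3

207 mol/s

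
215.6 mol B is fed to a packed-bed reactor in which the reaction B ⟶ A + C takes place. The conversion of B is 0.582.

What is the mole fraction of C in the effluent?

B reacted = 0.582 × 215.6 = 125.5 mol; ν_B = −1, so ξ = 125.5/1 = 125.5 mol.
Outlet amounts (n = n₀ + ν ξ):
  B: 215.6 − 1(125.5) = 90.12
  A: 0 + 1(125.5) = 125.5
  C: 0 + 1(125.5) = 125.5
Total out = 341.1 mol; y_C = 125.5 / 341.1 = 0.3679.

0.368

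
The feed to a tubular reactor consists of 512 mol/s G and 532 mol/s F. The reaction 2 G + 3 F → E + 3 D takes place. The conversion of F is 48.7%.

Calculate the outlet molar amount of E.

F reacted = 0.487 × 532 = 259.1 mol/s; ν_F = −3, so ξ = 259.1/3 = 86.36 mol/s.
Outlet amounts (n = n₀ + ν ξ):
  G: 512 − 2(86.36) = 339.3
  F: 532 − 3(86.36) = 272.9
  E: 0 + 1(86.36) = 86.36
  D: 0 + 3(86.36) = 259.1

86.4 mol/s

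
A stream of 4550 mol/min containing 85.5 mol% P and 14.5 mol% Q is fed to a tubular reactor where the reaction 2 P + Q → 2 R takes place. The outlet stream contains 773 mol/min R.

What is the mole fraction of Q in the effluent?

0.0656

For R: n = n₀ + 2ξ → 773 = 0 + 2ξ, giving ξ = 386.5 mol/min.
Outlet amounts (n = n₀ + ν ξ):
  P: 3890 − 2(386.5) = 3117
  Q: 659.8 − 1(386.5) = 273.2
  R: 0 + 2(386.5) = 773
Total out = 4164 mol/min; y_Q = 273.2 / 4164 = 0.06563.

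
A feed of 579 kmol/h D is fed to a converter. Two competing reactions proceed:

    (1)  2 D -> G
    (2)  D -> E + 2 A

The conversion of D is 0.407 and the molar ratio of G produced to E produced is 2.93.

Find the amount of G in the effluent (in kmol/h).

Conversion of D: D consumed = 0.407 × 579 = 235.7 kmol/h = 2ξ₁ + 1ξ₂.
Selectivity: 1ξ₁ / (1ξ₂) = 2.93 → ξ₁ = 2.93 ξ₂.
Substitute: (2·2.93 + 1) ξ₂ = 235.7 → ξ₂ = 34.35 kmol/h, ξ₁ = 100.7 kmol/h.
Outlet amounts (n = n₀ + Σ ν·ξ):
  D: 579 − 2(100.7) − 1(34.35) = 343.3
  G: 0 + 1(100.7) = 100.7
  E: 0 + 1(34.35) = 34.35
  A: 0 + 2(34.35) = 68.7

101 kmol/h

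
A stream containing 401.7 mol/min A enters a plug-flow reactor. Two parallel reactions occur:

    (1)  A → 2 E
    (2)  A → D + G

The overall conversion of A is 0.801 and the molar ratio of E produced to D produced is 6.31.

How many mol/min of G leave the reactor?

77.4 mol/min

Conversion of A: A consumed = 0.801 × 401.7 = 321.8 mol/min = 1ξ₁ + 1ξ₂.
Selectivity: 2ξ₁ / (1ξ₂) = 6.31 → ξ₁ = 3.155 ξ₂.
Substitute: (1·3.155 + 1) ξ₂ = 321.8 → ξ₂ = 77.44 mol/min, ξ₁ = 244.3 mol/min.
Outlet amounts (n = n₀ + Σ ν·ξ):
  A: 401.7 − 1(244.3) − 1(77.44) = 79.94
  E: 0 + 2(244.3) = 488.6
  D: 0 + 1(77.44) = 77.44
  G: 0 + 1(77.44) = 77.44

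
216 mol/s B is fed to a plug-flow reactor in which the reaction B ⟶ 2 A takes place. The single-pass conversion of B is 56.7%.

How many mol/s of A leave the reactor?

245 mol/s

B reacted = 0.567 × 216 = 122.5 mol/s; ν_B = −1, so ξ = 122.5/1 = 122.5 mol/s.
Outlet amounts (n = n₀ + ν ξ):
  B: 216 − 1(122.5) = 93.53
  A: 0 + 2(122.5) = 244.9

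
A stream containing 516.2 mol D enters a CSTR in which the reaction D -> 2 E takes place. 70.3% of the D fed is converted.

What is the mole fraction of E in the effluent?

0.826

D reacted = 0.703 × 516.2 = 362.9 mol; ν_D = −1, so ξ = 362.9/1 = 362.9 mol.
Outlet amounts (n = n₀ + ν ξ):
  D: 516.2 − 1(362.9) = 153.3
  E: 0 + 2(362.9) = 725.8
Total out = 879.1 mol; y_E = 725.8 / 879.1 = 0.8256.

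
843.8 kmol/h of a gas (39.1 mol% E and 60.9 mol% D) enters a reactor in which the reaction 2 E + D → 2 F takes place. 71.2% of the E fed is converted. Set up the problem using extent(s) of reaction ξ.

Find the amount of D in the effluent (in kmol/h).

E reacted = 0.712 × 329.9 = 234.9 kmol/h; ν_E = −2, so ξ = 234.9/2 = 117.5 kmol/h.
Outlet amounts (n = n₀ + ν ξ):
  E: 329.9 − 2(117.5) = 95.02
  D: 513.9 − 1(117.5) = 396.4
  F: 0 + 2(117.5) = 234.9

396 kmol/h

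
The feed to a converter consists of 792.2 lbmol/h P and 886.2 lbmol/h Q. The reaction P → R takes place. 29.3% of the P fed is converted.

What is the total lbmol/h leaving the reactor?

1680 lbmol/h

P reacted = 0.293 × 792.2 = 232.1 lbmol/h; ν_P = −1, so ξ = 232.1/1 = 232.1 lbmol/h.
Outlet amounts (n = n₀ + ν ξ):
  P: 792.2 − 1(232.1) = 560.1
  R: 0 + 1(232.1) = 232.1
  Q: 886.2 (inert)
Total out = 560.1 + 232.1 + 886.2 = 1678 lbmol/h.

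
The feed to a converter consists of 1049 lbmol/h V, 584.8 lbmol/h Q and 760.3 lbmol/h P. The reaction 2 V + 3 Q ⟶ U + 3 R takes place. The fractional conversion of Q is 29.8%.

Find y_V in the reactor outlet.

Q reacted = 0.298 × 584.8 = 174.3 lbmol/h; ν_Q = −3, so ξ = 174.3/3 = 58.09 lbmol/h.
Outlet amounts (n = n₀ + ν ξ):
  V: 1049 − 2(58.09) = 932.8
  Q: 584.8 − 3(58.09) = 410.5
  U: 0 + 1(58.09) = 58.09
  R: 0 + 3(58.09) = 174.3
  P: 760.3 (inert)
Total out = 2336 lbmol/h; y_V = 932.8 / 2336 = 0.3993.

0.399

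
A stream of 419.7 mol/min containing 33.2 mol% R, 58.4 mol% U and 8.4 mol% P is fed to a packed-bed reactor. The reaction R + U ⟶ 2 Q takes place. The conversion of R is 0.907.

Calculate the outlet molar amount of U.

R reacted = 0.907 × 139.3 = 126.4 mol/min; ν_R = −1, so ξ = 126.4/1 = 126.4 mol/min.
Outlet amounts (n = n₀ + ν ξ):
  R: 139.3 − 1(126.4) = 12.96
  U: 245.1 − 1(126.4) = 118.7
  Q: 0 + 2(126.4) = 252.8
  P: 35.25 (inert)

119 mol/min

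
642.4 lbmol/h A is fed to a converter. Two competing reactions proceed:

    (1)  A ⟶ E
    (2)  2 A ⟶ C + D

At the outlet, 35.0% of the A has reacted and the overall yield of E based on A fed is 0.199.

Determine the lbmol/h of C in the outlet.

48.5 lbmol/h

Yield of E: 1ξ₁ / 642.4 = 0.199 → ξ₁ = 127.8 lbmol/h.
Conversion of A: 1ξ₁ + 2ξ₂ = 0.35 × 642.4 = 224.8 → ξ₂ = 48.5 lbmol/h.
Outlet amounts (n = n₀ + Σ ν·ξ):
  A: 642.4 − 1(127.8) − 2(48.5) = 417.6
  E: 0 + 1(127.8) = 127.8
  C: 0 + 1(48.5) = 48.5
  D: 0 + 1(48.5) = 48.5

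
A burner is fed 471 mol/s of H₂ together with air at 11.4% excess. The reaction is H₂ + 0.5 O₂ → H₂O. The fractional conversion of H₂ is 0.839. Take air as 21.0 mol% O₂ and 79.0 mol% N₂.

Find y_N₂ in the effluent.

0.648

Stoichiometric O₂ = 0.5 × 471 = 235.5 mol/s; O₂ fed = 235.5 × 1.114 = 262.3 mol/s.
N₂ fed = 262.3 × 79/21 = 986.9 mol/s.
Fuel reacted = 0.839 × 471 → ξ = 395.2 mol/s.
Outlet (n = n₀ + ν ξ):
  H₂: 471 − 1(395.2) = 75.83
  O₂: 262.3 − 0.5(395.2) = 64.76
  N₂: 986.9 (inert)
  H₂O: 0 + 1(395.2) = 395.2
Total out = 1523 mol/s; y_N₂ = 986.9 / 1523 = 0.6481.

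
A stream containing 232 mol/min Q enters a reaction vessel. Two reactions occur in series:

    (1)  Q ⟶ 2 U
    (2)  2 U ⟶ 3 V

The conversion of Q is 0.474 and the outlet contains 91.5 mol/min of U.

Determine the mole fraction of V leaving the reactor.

Conversion of Q: Q consumed = 1ξ₁ = 0.474 × 232 → ξ₁ = 110 mol/min.
U balance: n_U = 0 + 2ξ₁ − 2ξ₂ = 91.5 → ξ₂ = (2·110 − 91.5)/2 = 64.22 mol/min.
Outlet amounts (n = n₀ + Σ ν·ξ):
  Q: 232 − 1(110) = 122
  U: 0 + 2(110) − 2(64.22) = 91.5
  V: 0 + 3(64.22) = 192.7
Total out = 406.2 mol/min; y_V = 192.7 / 406.2 = 0.4743.

0.474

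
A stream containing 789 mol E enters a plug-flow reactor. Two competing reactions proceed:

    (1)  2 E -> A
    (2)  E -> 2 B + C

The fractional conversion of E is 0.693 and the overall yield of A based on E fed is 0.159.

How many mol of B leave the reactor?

592 mol

Yield of A: 1ξ₁ / 789 = 0.159 → ξ₁ = 125.5 mol.
Conversion of E: 2ξ₁ + 1ξ₂ = 0.693 × 789 = 546.8 → ξ₂ = 295.9 mol.
Outlet amounts (n = n₀ + Σ ν·ξ):
  E: 789 − 2(125.5) − 1(295.9) = 242.2
  A: 0 + 1(125.5) = 125.5
  B: 0 + 2(295.9) = 591.7
  C: 0 + 1(295.9) = 295.9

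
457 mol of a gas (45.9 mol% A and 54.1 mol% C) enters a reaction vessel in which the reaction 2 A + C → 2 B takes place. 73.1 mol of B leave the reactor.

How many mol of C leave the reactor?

For B: n = n₀ + 2ξ → 73.1 = 0 + 2ξ, giving ξ = 36.55 mol.
Outlet amounts (n = n₀ + ν ξ):
  A: 209.8 − 2(36.55) = 136.7
  C: 247.2 − 1(36.55) = 210.7
  B: 0 + 2(36.55) = 73.1

211 mol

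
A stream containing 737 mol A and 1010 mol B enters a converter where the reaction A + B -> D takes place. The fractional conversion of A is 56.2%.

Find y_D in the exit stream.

0.311

A reacted = 0.562 × 737 = 414.2 mol; ν_A = −1, so ξ = 414.2/1 = 414.2 mol.
Outlet amounts (n = n₀ + ν ξ):
  A: 737 − 1(414.2) = 322.8
  B: 1010 − 1(414.2) = 595.8
  D: 0 + 1(414.2) = 414.2
Total out = 1333 mol; y_D = 414.2 / 1333 = 0.3108.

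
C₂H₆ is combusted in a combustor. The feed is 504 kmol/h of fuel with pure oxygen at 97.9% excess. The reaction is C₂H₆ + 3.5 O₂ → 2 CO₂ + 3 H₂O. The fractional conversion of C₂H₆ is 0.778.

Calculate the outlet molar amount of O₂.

Stoichiometric O₂ = 3.5 × 504 = 1764 kmol/h; O₂ fed = 1764 × 1.979 = 3491 kmol/h.
Fuel reacted = 0.778 × 504 → ξ = 392.1 kmol/h.
Outlet (n = n₀ + ν ξ):
  C₂H₆: 504 − 1(392.1) = 111.9
  O₂: 3491 − 3.5(392.1) = 2119
  CO₂: 0 + 2(392.1) = 784.2
  H₂O: 0 + 3(392.1) = 1176

2120 kmol/h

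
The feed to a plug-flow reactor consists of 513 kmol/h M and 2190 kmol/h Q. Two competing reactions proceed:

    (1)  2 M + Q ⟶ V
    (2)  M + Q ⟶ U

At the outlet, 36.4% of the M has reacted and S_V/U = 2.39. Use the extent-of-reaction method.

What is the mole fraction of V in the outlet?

0.0307

Conversion of M: M consumed = 0.364 × 513 = 186.7 kmol/h = 2ξ₁ + 1ξ₂.
Selectivity: 1ξ₁ / (1ξ₂) = 2.39 → ξ₁ = 2.39 ξ₂.
Substitute: (2·2.39 + 1) ξ₂ = 186.7 → ξ₂ = 32.31 kmol/h, ξ₁ = 77.21 kmol/h.
Outlet amounts (n = n₀ + Σ ν·ξ):
  M: 513 − 2(77.21) − 1(32.31) = 326.3
  Q: 2190 − 1(77.21) − 1(32.31) = 2080
  V: 0 + 1(77.21) = 77.21
  U: 0 + 1(32.31) = 32.31
Total out = 2516 kmol/h; y_V = 77.21 / 2516 = 0.03069.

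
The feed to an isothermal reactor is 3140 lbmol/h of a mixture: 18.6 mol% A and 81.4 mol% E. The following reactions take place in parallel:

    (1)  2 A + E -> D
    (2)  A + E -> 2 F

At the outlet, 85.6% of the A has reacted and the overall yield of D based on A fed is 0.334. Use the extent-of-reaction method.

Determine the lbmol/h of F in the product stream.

Yield of D: 1ξ₁ / 584 = 0.334 → ξ₁ = 195.1 lbmol/h.
Conversion of A: 2ξ₁ + 1ξ₂ = 0.856 × 584 = 499.9 → ξ₂ = 109.8 lbmol/h.
Outlet amounts (n = n₀ + Σ ν·ξ):
  A: 584 − 2(195.1) − 1(109.8) = 84.1
  E: 2556 − 1(195.1) − 1(109.8) = 2251
  D: 0 + 1(195.1) = 195.1
  F: 0 + 2(109.8) = 219.6

220 lbmol/h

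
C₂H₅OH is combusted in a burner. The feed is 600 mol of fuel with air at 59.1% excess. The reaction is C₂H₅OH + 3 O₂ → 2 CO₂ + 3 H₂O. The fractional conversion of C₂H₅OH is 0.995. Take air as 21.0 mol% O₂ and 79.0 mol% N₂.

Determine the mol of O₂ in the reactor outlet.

1070 mol

Stoichiometric O₂ = 3 × 600 = 1800 mol; O₂ fed = 1800 × 1.591 = 2864 mol.
N₂ fed = 2864 × 79/21 = 10770 mol.
Fuel reacted = 0.995 × 600 → ξ = 597 mol.
Outlet (n = n₀ + ν ξ):
  C₂H₅OH: 600 − 1(597) = 3
  O₂: 2864 − 3(597) = 1073
  N₂: 10770 (inert)
  CO₂: 0 + 2(597) = 1194
  H₂O: 0 + 3(597) = 1791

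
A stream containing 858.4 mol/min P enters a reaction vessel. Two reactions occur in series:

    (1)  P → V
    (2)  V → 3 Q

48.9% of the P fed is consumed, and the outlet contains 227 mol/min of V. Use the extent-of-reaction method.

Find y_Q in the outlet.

0.465

Conversion of P: P consumed = 1ξ₁ = 0.489 × 858.4 → ξ₁ = 419.8 mol/min.
V balance: n_V = 0 + 1ξ₁ − 1ξ₂ = 227 → ξ₂ = (1·419.8 − 227)/1 = 192.8 mol/min.
Outlet amounts (n = n₀ + Σ ν·ξ):
  P: 858.4 − 1(419.8) = 438.6
  V: 0 + 1(419.8) − 1(192.8) = 227
  Q: 0 + 3(192.8) = 578.3
Total out = 1244 mol/min; y_Q = 578.3 / 1244 = 0.4649.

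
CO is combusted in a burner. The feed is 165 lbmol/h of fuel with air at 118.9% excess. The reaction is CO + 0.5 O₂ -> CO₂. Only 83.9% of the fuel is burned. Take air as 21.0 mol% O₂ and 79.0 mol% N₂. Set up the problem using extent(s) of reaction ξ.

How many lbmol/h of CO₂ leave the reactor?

138 lbmol/h

Stoichiometric O₂ = 0.5 × 165 = 82.5 lbmol/h; O₂ fed = 82.5 × 2.189 = 180.6 lbmol/h.
N₂ fed = 180.6 × 79/21 = 679.4 lbmol/h.
Fuel reacted = 0.839 × 165 → ξ = 138.4 lbmol/h.
Outlet (n = n₀ + ν ξ):
  CO: 165 − 1(138.4) = 26.56
  O₂: 180.6 − 0.5(138.4) = 111.4
  N₂: 679.4 (inert)
  CO₂: 0 + 1(138.4) = 138.4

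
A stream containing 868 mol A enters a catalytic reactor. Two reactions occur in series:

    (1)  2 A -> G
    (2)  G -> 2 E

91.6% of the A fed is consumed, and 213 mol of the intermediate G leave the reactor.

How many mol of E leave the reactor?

369 mol

Conversion of A: A consumed = 2ξ₁ = 0.916 × 868 → ξ₁ = 397.5 mol.
G balance: n_G = 0 + 1ξ₁ − 1ξ₂ = 213 → ξ₂ = (1·397.5 − 213)/1 = 184.5 mol.
Outlet amounts (n = n₀ + Σ ν·ξ):
  A: 868 − 2(397.5) = 72.91
  G: 0 + 1(397.5) − 1(184.5) = 213
  E: 0 + 2(184.5) = 369.1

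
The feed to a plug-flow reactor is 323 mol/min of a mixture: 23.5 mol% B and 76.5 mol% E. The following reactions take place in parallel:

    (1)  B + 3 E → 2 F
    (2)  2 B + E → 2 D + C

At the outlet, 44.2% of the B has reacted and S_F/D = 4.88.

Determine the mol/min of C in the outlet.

4.88 mol/min

Conversion of B: B consumed = 0.442 × 75.91 = 33.55 mol/min = 1ξ₁ + 2ξ₂.
Selectivity: 2ξ₁ / (2ξ₂) = 4.88 → ξ₁ = 4.88 ξ₂.
Substitute: (1·4.88 + 2) ξ₂ = 33.55 → ξ₂ = 4.876 mol/min, ξ₁ = 23.8 mol/min.
Outlet amounts (n = n₀ + Σ ν·ξ):
  B: 75.91 − 1(23.8) − 2(4.876) = 42.35
  E: 247.1 − 3(23.8) − 1(4.876) = 170.8
  F: 0 + 2(23.8) = 47.59
  D: 0 + 2(4.876) = 9.753
  C: 0 + 1(4.876) = 4.876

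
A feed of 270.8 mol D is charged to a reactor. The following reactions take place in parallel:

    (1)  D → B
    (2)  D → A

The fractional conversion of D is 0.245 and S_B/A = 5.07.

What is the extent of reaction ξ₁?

Conversion of D: D consumed = 0.245 × 270.8 = 66.35 mol = 1ξ₁ + 1ξ₂.
Selectivity: 1ξ₁ / (1ξ₂) = 5.07 → ξ₁ = 5.07 ξ₂.
Substitute: (1·5.07 + 1) ξ₂ = 66.35 → ξ₂ = 10.93 mol, ξ₁ = 55.42 mol.
Outlet amounts (n = n₀ + Σ ν·ξ):
  D: 270.8 − 1(55.42) − 1(10.93) = 204.5
  B: 0 + 1(55.42) = 55.42
  A: 0 + 1(10.93) = 10.93

ξ₁ = 55.4 mol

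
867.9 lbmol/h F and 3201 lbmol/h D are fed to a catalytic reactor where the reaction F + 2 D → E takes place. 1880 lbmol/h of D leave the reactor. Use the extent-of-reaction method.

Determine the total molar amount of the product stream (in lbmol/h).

For D: n = n₀ − 2ξ → 1880 = 3201 − 2ξ, giving ξ = 660.5 lbmol/h.
Outlet amounts (n = n₀ + ν ξ):
  F: 867.9 − 1(660.5) = 207.4
  D: 3201 − 2(660.5) = 1880
  E: 0 + 1(660.5) = 660.5
Total out = 207.4 + 1880 + 660.5 = 2748 lbmol/h.

2750 lbmol/h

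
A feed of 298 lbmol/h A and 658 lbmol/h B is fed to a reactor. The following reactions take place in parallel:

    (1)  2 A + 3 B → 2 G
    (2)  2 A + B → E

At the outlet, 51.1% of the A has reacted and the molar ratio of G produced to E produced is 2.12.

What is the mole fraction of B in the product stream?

0.659

Conversion of A: A consumed = 0.511 × 298 = 152.3 lbmol/h = 2ξ₁ + 2ξ₂.
Selectivity: 2ξ₁ / (1ξ₂) = 2.12 → ξ₁ = 1.06 ξ₂.
Substitute: (2·1.06 + 2) ξ₂ = 152.3 → ξ₂ = 36.96 lbmol/h, ξ₁ = 39.18 lbmol/h.
Outlet amounts (n = n₀ + Σ ν·ξ):
  A: 298 − 2(39.18) − 2(36.96) = 145.7
  B: 658 − 3(39.18) − 1(36.96) = 503.5
  G: 0 + 2(39.18) = 78.36
  E: 0 + 1(36.96) = 36.96
Total out = 764.5 lbmol/h; y_B = 503.5 / 764.5 = 0.6586.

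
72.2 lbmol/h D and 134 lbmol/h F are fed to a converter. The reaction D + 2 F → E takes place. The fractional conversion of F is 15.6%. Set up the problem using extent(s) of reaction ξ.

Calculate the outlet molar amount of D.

61.7 lbmol/h

F reacted = 0.156 × 134 = 20.9 lbmol/h; ν_F = −2, so ξ = 20.9/2 = 10.45 lbmol/h.
Outlet amounts (n = n₀ + ν ξ):
  D: 72.2 − 1(10.45) = 61.75
  F: 134 − 2(10.45) = 113.1
  E: 0 + 1(10.45) = 10.45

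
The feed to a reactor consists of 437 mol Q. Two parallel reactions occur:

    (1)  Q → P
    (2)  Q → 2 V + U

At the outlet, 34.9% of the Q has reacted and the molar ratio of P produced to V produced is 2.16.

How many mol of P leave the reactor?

124 mol

Conversion of Q: Q consumed = 0.349 × 437 = 152.5 mol = 1ξ₁ + 1ξ₂.
Selectivity: 1ξ₁ / (2ξ₂) = 2.16 → ξ₁ = 4.32 ξ₂.
Substitute: (1·4.32 + 1) ξ₂ = 152.5 → ξ₂ = 28.67 mol, ξ₁ = 123.8 mol.
Outlet amounts (n = n₀ + Σ ν·ξ):
  Q: 437 − 1(123.8) − 1(28.67) = 284.5
  P: 0 + 1(123.8) = 123.8
  V: 0 + 2(28.67) = 57.34
  U: 0 + 1(28.67) = 28.67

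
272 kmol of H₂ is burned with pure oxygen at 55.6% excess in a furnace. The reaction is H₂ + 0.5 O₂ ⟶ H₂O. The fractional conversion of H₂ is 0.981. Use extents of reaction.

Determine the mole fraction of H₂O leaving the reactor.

0.762

Stoichiometric O₂ = 0.5 × 272 = 136 kmol; O₂ fed = 136 × 1.556 = 211.6 kmol.
Fuel reacted = 0.981 × 272 → ξ = 266.8 kmol.
Outlet (n = n₀ + ν ξ):
  H₂: 272 − 1(266.8) = 5.168
  O₂: 211.6 − 0.5(266.8) = 78.2
  H₂O: 0 + 1(266.8) = 266.8
Total out = 350.2 kmol; y_H₂O = 266.8 / 350.2 = 0.7619.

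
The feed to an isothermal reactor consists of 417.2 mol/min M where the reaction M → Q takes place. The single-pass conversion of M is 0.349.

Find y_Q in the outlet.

0.349

M reacted = 0.349 × 417.2 = 145.6 mol/min; ν_M = −1, so ξ = 145.6/1 = 145.6 mol/min.
Outlet amounts (n = n₀ + ν ξ):
  M: 417.2 − 1(145.6) = 271.6
  Q: 0 + 1(145.6) = 145.6
Total out = 417.2 mol/min; y_Q = 145.6 / 417.2 = 0.349.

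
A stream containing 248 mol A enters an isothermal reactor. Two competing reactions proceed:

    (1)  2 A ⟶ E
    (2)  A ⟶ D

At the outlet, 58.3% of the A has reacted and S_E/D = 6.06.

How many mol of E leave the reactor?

Conversion of A: A consumed = 0.583 × 248 = 144.6 mol = 2ξ₁ + 1ξ₂.
Selectivity: 1ξ₁ / (1ξ₂) = 6.06 → ξ₁ = 6.06 ξ₂.
Substitute: (2·6.06 + 1) ξ₂ = 144.6 → ξ₂ = 11.02 mol, ξ₁ = 66.78 mol.
Outlet amounts (n = n₀ + Σ ν·ξ):
  A: 248 − 2(66.78) − 1(11.02) = 103.4
  E: 0 + 1(66.78) = 66.78
  D: 0 + 1(11.02) = 11.02

66.8 mol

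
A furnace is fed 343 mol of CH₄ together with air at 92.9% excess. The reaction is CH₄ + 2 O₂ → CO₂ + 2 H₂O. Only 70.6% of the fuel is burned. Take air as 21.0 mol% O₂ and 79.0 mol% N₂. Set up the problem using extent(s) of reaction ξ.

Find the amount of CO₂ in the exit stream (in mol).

242 mol

Stoichiometric O₂ = 2 × 343 = 686 mol; O₂ fed = 686 × 1.929 = 1323 mol.
N₂ fed = 1323 × 79/21 = 4978 mol.
Fuel reacted = 0.706 × 343 → ξ = 242.2 mol.
Outlet (n = n₀ + ν ξ):
  CH₄: 343 − 1(242.2) = 100.8
  O₂: 1323 − 2(242.2) = 839
  N₂: 4978 (inert)
  CO₂: 0 + 1(242.2) = 242.2
  H₂O: 0 + 2(242.2) = 484.3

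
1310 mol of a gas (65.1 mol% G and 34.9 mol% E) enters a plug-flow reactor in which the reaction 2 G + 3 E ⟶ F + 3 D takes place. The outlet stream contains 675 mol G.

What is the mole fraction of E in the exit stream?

For G: n = n₀ − 2ξ → 675 = 852.8 − 2ξ, giving ξ = 88.9 mol.
Outlet amounts (n = n₀ + ν ξ):
  G: 852.8 − 2(88.9) = 675
  E: 457.2 − 3(88.9) = 190.5
  F: 0 + 1(88.9) = 88.9
  D: 0 + 3(88.9) = 266.7
Total out = 1221 mol; y_E = 190.5 / 1221 = 0.156.

0.156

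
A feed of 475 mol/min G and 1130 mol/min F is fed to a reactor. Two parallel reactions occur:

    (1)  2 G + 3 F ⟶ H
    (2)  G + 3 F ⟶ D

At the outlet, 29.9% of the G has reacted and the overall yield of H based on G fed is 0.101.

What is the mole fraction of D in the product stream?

Yield of H: 1ξ₁ / 475 = 0.101 → ξ₁ = 47.98 mol/min.
Conversion of G: 2ξ₁ + 1ξ₂ = 0.299 × 475 = 142 → ξ₂ = 46.08 mol/min.
Outlet amounts (n = n₀ + Σ ν·ξ):
  G: 475 − 2(47.98) − 1(46.08) = 333
  F: 1130 − 3(47.98) − 3(46.08) = 847.8
  H: 0 + 1(47.98) = 47.98
  D: 0 + 1(46.08) = 46.08
Total out = 1275 mol/min; y_D = 46.08 / 1275 = 0.03614.

0.0361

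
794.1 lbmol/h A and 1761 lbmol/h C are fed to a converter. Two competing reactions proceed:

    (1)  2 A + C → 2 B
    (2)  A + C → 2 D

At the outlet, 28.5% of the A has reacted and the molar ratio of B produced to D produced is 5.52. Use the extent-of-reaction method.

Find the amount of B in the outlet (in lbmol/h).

208 lbmol/h

Conversion of A: A consumed = 0.285 × 794.1 = 226.3 lbmol/h = 2ξ₁ + 1ξ₂.
Selectivity: 2ξ₁ / (2ξ₂) = 5.52 → ξ₁ = 5.52 ξ₂.
Substitute: (2·5.52 + 1) ξ₂ = 226.3 → ξ₂ = 18.8 lbmol/h, ξ₁ = 103.8 lbmol/h.
Outlet amounts (n = n₀ + Σ ν·ξ):
  A: 794.1 − 2(103.8) − 1(18.8) = 567.8
  C: 1761 − 1(103.8) − 1(18.8) = 1638
  B: 0 + 2(103.8) = 207.5
  D: 0 + 2(18.8) = 37.59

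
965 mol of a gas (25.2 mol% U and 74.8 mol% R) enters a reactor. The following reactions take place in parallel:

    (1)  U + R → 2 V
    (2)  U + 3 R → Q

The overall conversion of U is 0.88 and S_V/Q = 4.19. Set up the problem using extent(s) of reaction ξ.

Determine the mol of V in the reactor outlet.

Conversion of U: U consumed = 0.88 × 243.2 = 214 mol = 1ξ₁ + 1ξ₂.
Selectivity: 2ξ₁ / (1ξ₂) = 4.19 → ξ₁ = 2.095 ξ₂.
Substitute: (1·2.095 + 1) ξ₂ = 214 → ξ₂ = 69.14 mol, ξ₁ = 144.9 mol.
Outlet amounts (n = n₀ + Σ ν·ξ):
  U: 243.2 − 1(144.9) − 1(69.14) = 29.18
  R: 721.8 − 1(144.9) − 3(69.14) = 369.5
  V: 0 + 2(144.9) = 289.7
  Q: 0 + 1(69.14) = 69.14

290 mol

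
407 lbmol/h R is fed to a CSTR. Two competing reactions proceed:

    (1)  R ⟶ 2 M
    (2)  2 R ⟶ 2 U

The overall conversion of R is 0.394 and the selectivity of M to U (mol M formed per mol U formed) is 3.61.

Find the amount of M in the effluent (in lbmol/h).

Conversion of R: R consumed = 0.394 × 407 = 160.4 lbmol/h = 1ξ₁ + 2ξ₂.
Selectivity: 2ξ₁ / (2ξ₂) = 3.61 → ξ₁ = 3.61 ξ₂.
Substitute: (1·3.61 + 2) ξ₂ = 160.4 → ξ₂ = 28.58 lbmol/h, ξ₁ = 103.2 lbmol/h.
Outlet amounts (n = n₀ + Σ ν·ξ):
  R: 407 − 1(103.2) − 2(28.58) = 246.6
  M: 0 + 2(103.2) = 206.4
  U: 0 + 2(28.58) = 57.17

206 lbmol/h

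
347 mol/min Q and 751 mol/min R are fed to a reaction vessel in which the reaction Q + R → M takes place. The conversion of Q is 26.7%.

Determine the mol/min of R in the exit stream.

Q reacted = 0.267 × 347 = 92.65 mol/min; ν_Q = −1, so ξ = 92.65/1 = 92.65 mol/min.
Outlet amounts (n = n₀ + ν ξ):
  Q: 347 − 1(92.65) = 254.4
  R: 751 − 1(92.65) = 658.4
  M: 0 + 1(92.65) = 92.65

658 mol/min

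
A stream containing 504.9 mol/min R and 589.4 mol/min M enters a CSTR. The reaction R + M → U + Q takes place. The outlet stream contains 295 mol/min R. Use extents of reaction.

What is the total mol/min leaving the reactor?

1090 mol/min

For R: n = n₀ − 1ξ → 295 = 504.9 − 1ξ, giving ξ = 209.9 mol/min.
Outlet amounts (n = n₀ + ν ξ):
  R: 504.9 − 1(209.9) = 295
  M: 589.4 − 1(209.9) = 379.5
  U: 0 + 1(209.9) = 209.9
  Q: 0 + 1(209.9) = 209.9
Total out = 295 + 379.5 + 209.9 + 209.9 = 1094 mol/min.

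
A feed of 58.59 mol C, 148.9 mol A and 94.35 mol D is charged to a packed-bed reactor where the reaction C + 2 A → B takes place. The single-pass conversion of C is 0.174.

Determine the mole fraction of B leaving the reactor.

C reacted = 0.174 × 58.59 = 10.19 mol; ν_C = −1, so ξ = 10.19/1 = 10.19 mol.
Outlet amounts (n = n₀ + ν ξ):
  C: 58.59 − 1(10.19) = 48.4
  A: 148.9 − 2(10.19) = 128.5
  B: 0 + 1(10.19) = 10.19
  D: 94.35 (inert)
Total out = 281.5 mol; y_B = 10.19 / 281.5 = 0.03622.

0.0362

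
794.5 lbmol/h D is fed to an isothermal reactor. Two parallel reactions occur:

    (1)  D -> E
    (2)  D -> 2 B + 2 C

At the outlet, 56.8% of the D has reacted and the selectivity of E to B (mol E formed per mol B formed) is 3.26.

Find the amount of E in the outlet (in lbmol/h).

Conversion of D: D consumed = 0.568 × 794.5 = 451.3 lbmol/h = 1ξ₁ + 1ξ₂.
Selectivity: 1ξ₁ / (2ξ₂) = 3.26 → ξ₁ = 6.52 ξ₂.
Substitute: (1·6.52 + 1) ξ₂ = 451.3 → ξ₂ = 60.01 lbmol/h, ξ₁ = 391.3 lbmol/h.
Outlet amounts (n = n₀ + Σ ν·ξ):
  D: 794.5 − 1(391.3) − 1(60.01) = 343.2
  E: 0 + 1(391.3) = 391.3
  B: 0 + 2(60.01) = 120
  C: 0 + 2(60.01) = 120

391 lbmol/h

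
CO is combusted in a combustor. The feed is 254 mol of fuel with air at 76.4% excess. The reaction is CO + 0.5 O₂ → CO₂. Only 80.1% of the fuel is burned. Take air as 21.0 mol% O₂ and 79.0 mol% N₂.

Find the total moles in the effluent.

Stoichiometric O₂ = 0.5 × 254 = 127 mol; O₂ fed = 127 × 1.764 = 224 mol.
N₂ fed = 224 × 79/21 = 842.8 mol.
Fuel reacted = 0.801 × 254 → ξ = 203.5 mol.
Outlet (n = n₀ + ν ξ):
  CO: 254 − 1(203.5) = 50.55
  O₂: 224 − 0.5(203.5) = 122.3
  N₂: 842.8 (inert)
  CO₂: 0 + 1(203.5) = 203.5
Total out = 50.55 + 122.3 + 842.8 + 203.5 = 1219 mol.

1220 mol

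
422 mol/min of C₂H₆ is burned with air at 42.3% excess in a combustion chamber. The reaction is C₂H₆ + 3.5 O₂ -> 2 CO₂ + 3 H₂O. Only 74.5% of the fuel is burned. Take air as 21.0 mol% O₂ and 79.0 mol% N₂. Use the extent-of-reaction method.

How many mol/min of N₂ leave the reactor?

Stoichiometric O₂ = 3.5 × 422 = 1477 mol/min; O₂ fed = 1477 × 1.423 = 2102 mol/min.
N₂ fed = 2102 × 79/21 = 7907 mol/min.
Fuel reacted = 0.745 × 422 → ξ = 314.4 mol/min.
Outlet (n = n₀ + ν ξ):
  C₂H₆: 422 − 1(314.4) = 107.6
  O₂: 2102 − 3.5(314.4) = 1001
  N₂: 7907 (inert)
  CO₂: 0 + 2(314.4) = 628.8
  H₂O: 0 + 3(314.4) = 943.2

7910 mol/min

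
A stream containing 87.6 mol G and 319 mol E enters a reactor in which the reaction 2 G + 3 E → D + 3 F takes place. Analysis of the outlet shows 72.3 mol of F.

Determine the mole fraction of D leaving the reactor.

0.063

For F: n = n₀ + 3ξ → 72.3 = 0 + 3ξ, giving ξ = 24.1 mol.
Outlet amounts (n = n₀ + ν ξ):
  G: 87.6 − 2(24.1) = 39.4
  E: 319 − 3(24.1) = 246.7
  D: 0 + 1(24.1) = 24.1
  F: 0 + 3(24.1) = 72.3
Total out = 382.5 mol; y_D = 24.1 / 382.5 = 0.06301.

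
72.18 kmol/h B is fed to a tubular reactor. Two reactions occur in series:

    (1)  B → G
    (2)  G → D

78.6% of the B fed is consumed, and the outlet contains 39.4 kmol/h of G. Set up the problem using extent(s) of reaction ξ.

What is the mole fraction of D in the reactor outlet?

0.24

Conversion of B: B consumed = 1ξ₁ = 0.786 × 72.18 → ξ₁ = 56.73 kmol/h.
G balance: n_G = 0 + 1ξ₁ − 1ξ₂ = 39.4 → ξ₂ = (1·56.73 − 39.4)/1 = 17.33 kmol/h.
Outlet amounts (n = n₀ + Σ ν·ξ):
  B: 72.18 − 1(56.73) = 15.45
  G: 0 + 1(56.73) − 1(17.33) = 39.4
  D: 0 + 1(17.33) = 17.33
Total out = 72.18 kmol/h; y_D = 17.33 / 72.18 = 0.2401.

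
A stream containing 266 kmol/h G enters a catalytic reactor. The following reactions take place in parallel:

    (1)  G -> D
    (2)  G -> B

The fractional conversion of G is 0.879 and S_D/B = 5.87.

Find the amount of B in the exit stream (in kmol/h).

Conversion of G: G consumed = 0.879 × 266 = 233.8 kmol/h = 1ξ₁ + 1ξ₂.
Selectivity: 1ξ₁ / (1ξ₂) = 5.87 → ξ₁ = 5.87 ξ₂.
Substitute: (1·5.87 + 1) ξ₂ = 233.8 → ξ₂ = 34.03 kmol/h, ξ₁ = 199.8 kmol/h.
Outlet amounts (n = n₀ + Σ ν·ξ):
  G: 266 − 1(199.8) − 1(34.03) = 32.19
  D: 0 + 1(199.8) = 199.8
  B: 0 + 1(34.03) = 34.03

34 kmol/h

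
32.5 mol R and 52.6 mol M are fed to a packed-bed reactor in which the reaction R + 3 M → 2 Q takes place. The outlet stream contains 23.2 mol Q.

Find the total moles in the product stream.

For Q: n = n₀ + 2ξ → 23.2 = 0 + 2ξ, giving ξ = 11.6 mol.
Outlet amounts (n = n₀ + ν ξ):
  R: 32.5 − 1(11.6) = 20.9
  M: 52.6 − 3(11.6) = 17.8
  Q: 0 + 2(11.6) = 23.2
Total out = 20.9 + 17.8 + 23.2 = 61.9 mol.

61.9 mol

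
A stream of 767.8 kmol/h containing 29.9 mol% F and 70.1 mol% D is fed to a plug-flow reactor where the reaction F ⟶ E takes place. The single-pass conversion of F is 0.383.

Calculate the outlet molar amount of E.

87.9 kmol/h

F reacted = 0.383 × 229.6 = 87.93 kmol/h; ν_F = −1, so ξ = 87.93/1 = 87.93 kmol/h.
Outlet amounts (n = n₀ + ν ξ):
  F: 229.6 − 1(87.93) = 141.6
  E: 0 + 1(87.93) = 87.93
  D: 538.2 (inert)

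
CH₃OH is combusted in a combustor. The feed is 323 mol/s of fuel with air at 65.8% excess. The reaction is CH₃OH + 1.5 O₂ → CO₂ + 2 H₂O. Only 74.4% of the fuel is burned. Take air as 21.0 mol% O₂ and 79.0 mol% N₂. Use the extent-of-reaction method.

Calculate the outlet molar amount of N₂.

Stoichiometric O₂ = 1.5 × 323 = 484.5 mol/s; O₂ fed = 484.5 × 1.658 = 803.3 mol/s.
N₂ fed = 803.3 × 79/21 = 3022 mol/s.
Fuel reacted = 0.744 × 323 → ξ = 240.3 mol/s.
Outlet (n = n₀ + ν ξ):
  CH₃OH: 323 − 1(240.3) = 82.69
  O₂: 803.3 − 1.5(240.3) = 442.8
  N₂: 3022 (inert)
  CO₂: 0 + 1(240.3) = 240.3
  H₂O: 0 + 2(240.3) = 480.6

3020 mol/s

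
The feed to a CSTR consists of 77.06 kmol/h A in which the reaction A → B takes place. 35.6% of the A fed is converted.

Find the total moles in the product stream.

77.1 kmol/h

A reacted = 0.356 × 77.06 = 27.43 kmol/h; ν_A = −1, so ξ = 27.43/1 = 27.43 kmol/h.
Outlet amounts (n = n₀ + ν ξ):
  A: 77.06 − 1(27.43) = 49.63
  B: 0 + 1(27.43) = 27.43
Total out = 49.63 + 27.43 = 77.06 kmol/h.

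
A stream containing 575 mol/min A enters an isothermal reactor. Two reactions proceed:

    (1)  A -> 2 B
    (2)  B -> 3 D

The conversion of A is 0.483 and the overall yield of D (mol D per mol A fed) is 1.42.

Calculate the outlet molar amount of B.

283 mol/min

Conversion of A: A consumed = 1ξ₁ = 0.483 × 575 → ξ₁ = 277.7 mol/min.
Yield of D: 3ξ₂ / 575 = 1.42 → ξ₂ = 272.2 mol/min.
Outlet amounts (n = n₀ + Σ ν·ξ):
  A: 575 − 1(277.7) = 297.3
  B: 0 + 2(277.7) − 1(272.2) = 283.3
  D: 0 + 3(272.2) = 816.5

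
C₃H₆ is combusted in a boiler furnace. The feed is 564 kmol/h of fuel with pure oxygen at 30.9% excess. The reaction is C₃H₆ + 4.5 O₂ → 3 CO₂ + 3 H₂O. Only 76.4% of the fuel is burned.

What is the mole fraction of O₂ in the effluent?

0.337

Stoichiometric O₂ = 4.5 × 564 = 2538 kmol/h; O₂ fed = 2538 × 1.309 = 3322 kmol/h.
Fuel reacted = 0.764 × 564 → ξ = 430.9 kmol/h.
Outlet (n = n₀ + ν ξ):
  C₃H₆: 564 − 1(430.9) = 133.1
  O₂: 3322 − 4.5(430.9) = 1383
  CO₂: 0 + 3(430.9) = 1293
  H₂O: 0 + 3(430.9) = 1293
Total out = 4102 kmol/h; y_O₂ = 1383 / 4102 = 0.3372.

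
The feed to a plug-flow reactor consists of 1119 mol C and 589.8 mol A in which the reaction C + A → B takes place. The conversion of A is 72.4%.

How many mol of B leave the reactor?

A reacted = 0.724 × 589.8 = 427 mol; ν_A = −1, so ξ = 427/1 = 427 mol.
Outlet amounts (n = n₀ + ν ξ):
  C: 1119 − 1(427) = 692
  A: 589.8 − 1(427) = 162.8
  B: 0 + 1(427) = 427

427 mol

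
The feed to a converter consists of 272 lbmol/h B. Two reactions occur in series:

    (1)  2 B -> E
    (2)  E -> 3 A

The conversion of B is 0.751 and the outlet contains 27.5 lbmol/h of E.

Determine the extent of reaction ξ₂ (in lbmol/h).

Conversion of B: B consumed = 2ξ₁ = 0.751 × 272 → ξ₁ = 102.1 lbmol/h.
E balance: n_E = 0 + 1ξ₁ − 1ξ₂ = 27.5 → ξ₂ = (1·102.1 − 27.5)/1 = 74.64 lbmol/h.
Outlet amounts (n = n₀ + Σ ν·ξ):
  B: 272 − 2(102.1) = 67.73
  E: 0 + 1(102.1) − 1(74.64) = 27.5
  A: 0 + 3(74.64) = 223.9

ξ₂ = 74.6 lbmol/h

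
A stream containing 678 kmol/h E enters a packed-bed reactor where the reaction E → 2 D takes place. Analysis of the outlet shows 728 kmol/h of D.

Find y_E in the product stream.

For D: n = n₀ + 2ξ → 728 = 0 + 2ξ, giving ξ = 364 kmol/h.
Outlet amounts (n = n₀ + ν ξ):
  E: 678 − 1(364) = 314
  D: 0 + 2(364) = 728
Total out = 1042 kmol/h; y_E = 314 / 1042 = 0.3013.

0.301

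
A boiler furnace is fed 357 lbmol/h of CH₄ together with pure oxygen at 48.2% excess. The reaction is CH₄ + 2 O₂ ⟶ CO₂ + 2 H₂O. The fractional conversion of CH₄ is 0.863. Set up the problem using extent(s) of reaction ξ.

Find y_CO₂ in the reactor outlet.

0.218

Stoichiometric O₂ = 2 × 357 = 714 lbmol/h; O₂ fed = 714 × 1.482 = 1058 lbmol/h.
Fuel reacted = 0.863 × 357 → ξ = 308.1 lbmol/h.
Outlet (n = n₀ + ν ξ):
  CH₄: 357 − 1(308.1) = 48.91
  O₂: 1058 − 2(308.1) = 442
  CO₂: 0 + 1(308.1) = 308.1
  H₂O: 0 + 2(308.1) = 616.2
Total out = 1415 lbmol/h; y_CO₂ = 308.1 / 1415 = 0.2177.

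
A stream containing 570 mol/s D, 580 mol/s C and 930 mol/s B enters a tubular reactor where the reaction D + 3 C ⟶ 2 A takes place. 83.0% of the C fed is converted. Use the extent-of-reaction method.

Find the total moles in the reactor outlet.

C reacted = 0.83 × 580 = 481.4 mol/s; ν_C = −3, so ξ = 481.4/3 = 160.5 mol/s.
Outlet amounts (n = n₀ + ν ξ):
  D: 570 − 1(160.5) = 409.5
  C: 580 − 3(160.5) = 98.6
  A: 0 + 2(160.5) = 320.9
  B: 930 (inert)
Total out = 409.5 + 98.6 + 320.9 + 930 = 1759 mol/s.

1760 mol/s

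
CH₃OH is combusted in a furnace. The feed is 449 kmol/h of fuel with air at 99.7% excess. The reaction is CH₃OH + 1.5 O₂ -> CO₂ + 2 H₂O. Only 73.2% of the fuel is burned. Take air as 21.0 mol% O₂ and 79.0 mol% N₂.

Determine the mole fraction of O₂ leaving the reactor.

Stoichiometric O₂ = 1.5 × 449 = 673.5 kmol/h; O₂ fed = 673.5 × 1.997 = 1345 kmol/h.
N₂ fed = 1345 × 79/21 = 5060 kmol/h.
Fuel reacted = 0.732 × 449 → ξ = 328.7 kmol/h.
Outlet (n = n₀ + ν ξ):
  CH₃OH: 449 − 1(328.7) = 120.3
  O₂: 1345 − 1.5(328.7) = 852
  N₂: 5060 (inert)
  CO₂: 0 + 1(328.7) = 328.7
  H₂O: 0 + 2(328.7) = 657.3
Total out = 7018 kmol/h; y_O₂ = 852 / 7018 = 0.1214.

0.121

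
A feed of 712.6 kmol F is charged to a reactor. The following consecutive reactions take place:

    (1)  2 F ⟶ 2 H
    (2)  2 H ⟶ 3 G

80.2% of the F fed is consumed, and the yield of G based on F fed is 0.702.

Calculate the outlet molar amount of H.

Conversion of F: F consumed = 2ξ₁ = 0.802 × 712.6 → ξ₁ = 285.8 kmol.
Yield of G: 3ξ₂ / 712.6 = 0.702 → ξ₂ = 166.7 kmol.
Outlet amounts (n = n₀ + Σ ν·ξ):
  F: 712.6 − 2(285.8) = 141.1
  H: 0 + 2(285.8) − 2(166.7) = 238
  G: 0 + 3(166.7) = 500.2

238 kmol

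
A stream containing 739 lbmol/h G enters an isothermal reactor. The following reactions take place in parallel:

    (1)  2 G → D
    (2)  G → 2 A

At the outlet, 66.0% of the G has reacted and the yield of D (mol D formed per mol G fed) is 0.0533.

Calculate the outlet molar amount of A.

Yield of D: 1ξ₁ / 739 = 0.0533 → ξ₁ = 39.39 lbmol/h.
Conversion of G: 2ξ₁ + 1ξ₂ = 0.66 × 739 = 487.7 → ξ₂ = 409 lbmol/h.
Outlet amounts (n = n₀ + Σ ν·ξ):
  G: 739 − 2(39.39) − 1(409) = 251.3
  D: 0 + 1(39.39) = 39.39
  A: 0 + 2(409) = 817.9

818 lbmol/h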